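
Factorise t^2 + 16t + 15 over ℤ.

Two integers with product 15 and sum 16 are 15 and 1.

(t + 1)(t + 15)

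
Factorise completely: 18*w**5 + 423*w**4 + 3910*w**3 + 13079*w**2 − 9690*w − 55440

Among the possible rational roots, w = −8 is a root, so (w + 8) is a factor; dividing leaves 18*w**4 + 279*w**3 + 1678*w**2 − 345*w − 6930.
Then w = −7/3 is a root, giving the factor (3*w + 7) and quotient 6*w**3 + 79*w**2 + 375*w − 990.
Next, w = 11/6 is a root, so (6*w − 11) divides it; the quotient is w**2 + 15*w + 90.
The quadratic w**2 + 15*w + 90 has discriminant −135 < 0 and is irreducible over ℤ.

(3*w + 7)*(6*w − 11)*(w + 8)*(w**2 + 15*w + 90)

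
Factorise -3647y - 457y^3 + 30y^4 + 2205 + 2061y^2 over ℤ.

Testing divisors of the constant over divisors of the leading coefficient, y = 9 is a root, giving the factor (y - 9) and quotient 30y^3 - 187y^2 + 378y - 245.
Continuing, y = 5/2 is a root, giving the factor (2y - 5) and quotient 15y^2 - 56y + 49.
The remaining quadratic factors as (5y - 7)(3y - 7).

(2y - 5)(3y - 7)(5y - 7)(y - 9)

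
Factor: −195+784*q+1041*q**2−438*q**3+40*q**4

(2*q−13)*(4*q+3)*(5*q−1)*(q−5)

By the rational root theorem, q = −3/4 is a root, so (4*q+3) is a factor; dividing leaves 10*q**3−117*q**2+348*q−65.
Next, q = 5 is a root, giving the factor (q−5) and quotient 10*q**2−67*q+13.
The remaining quadratic factors as (5*q−1)(2*q−13).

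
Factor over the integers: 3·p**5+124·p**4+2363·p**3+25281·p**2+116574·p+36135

(3·p+1)·(p+11)·(p+15)·(p**2+15·p+219)

By the rational root theorem, p = −1/3 is a root, so (3·p+1) divides it; the quotient is p**4+41·p**3+774·p**2+8169·p+36135.
Next, p = −11 is a root, so (p+11) is a factor; dividing leaves p**3+30·p**2+444·p+3285.
Continuing, p = −15 is a root, so (p+15) is a factor; dividing leaves p**2+15·p+219.
The quadratic p**2+15·p+219 has discriminant −651 < 0 and is irreducible over ℤ.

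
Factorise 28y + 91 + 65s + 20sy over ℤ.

Group as (20sy + 65s) + (28y + 91) = 5s(4y + 13) + 7(4y + 13).
Both groups share the factor (4y + 13).

(4y + 13)(5s + 7)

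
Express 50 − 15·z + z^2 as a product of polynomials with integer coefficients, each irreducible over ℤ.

(z − 10)·(z − 5)

Two integers with product 50 and sum −15 are −10 and −5.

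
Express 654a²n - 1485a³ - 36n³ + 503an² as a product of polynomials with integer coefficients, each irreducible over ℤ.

-(11a - 9n)(15a - n)(9a + 4n)

Group: 11a(-135a² - 51an + 4n²) - 9n(-135a² - 51an + 4n²); both groups contain (-135a² - 51an + 4n²), so (11a - 9n) is a factor with cofactor -135a² - 51an + 4n².
The cofactor groups again: -135a² - 51an + 4n² = -9a(15a - n) - 4n(15a - n); both groups contain (15a - n), giving -(9a + 4n)(15a - n).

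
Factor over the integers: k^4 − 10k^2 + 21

(k^2 − 3)(k^2 − 7)

Substitute u = k^2 to get a quadratic in u, then factor.
k^2 − 7 is irreducible over ℤ (7 is not a perfect square).
k^2 − 3 is irreducible over ℤ (3 is not a perfect square).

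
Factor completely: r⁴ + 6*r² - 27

Substitute u = r² to get a quadratic in u, then factor.
r² - 3 is irreducible over ℤ (3 is not a perfect square).
r² + 9 is irreducible over ℤ (sum of squares).

(r² + 9)*(r² - 3)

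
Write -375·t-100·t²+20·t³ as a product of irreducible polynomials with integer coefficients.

Pull out the common factor 5·t, then factor the remaining trinomial.

5·t·(2·t+5)·(2·t-15)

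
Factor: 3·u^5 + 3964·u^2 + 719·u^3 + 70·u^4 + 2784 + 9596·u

(3·u + 1)·(u + 6)·(u + 8)·(u^2 + 9·u + 58)

Trying the rational-root candidates, u = -1/3 is a root, so (3·u + 1) divides it; the quotient is u^4 + 23·u^3 + 232·u^2 + 1244·u + 2784.
Next, u = -6 is a root, giving the factor (u + 6) and quotient u^3 + 17·u^2 + 130·u + 464.
Then u = -8 is a root, so (u + 8) is a factor; dividing leaves u^2 + 9·u + 58.
The quadratic u^2 + 9·u + 58 has discriminant -151 < 0 and is irreducible over ℤ.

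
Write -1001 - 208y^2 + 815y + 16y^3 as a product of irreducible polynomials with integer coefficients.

(4y - 11)(4y - 13)(y - 7)

Testing divisors of the constant over divisors of the leading coefficient, y = 13/4 is a root, giving the factor (4y - 13) and quotient 4y^2 - 39y + 77.
The remaining quadratic factors as (y - 7)(4y - 11).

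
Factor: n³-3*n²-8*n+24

Group as (n³-8*n) + (-3*n²+24) = n*(n²-8) - 3*(n²-8).
Both groups share the factor (n²-8).

(n-3)*(n²-8)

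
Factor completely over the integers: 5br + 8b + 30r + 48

(5r + 8)(b + 6)

Group as (5br + 8b) + (30r + 48) = b(5r + 8) + 6(5r + 8).
Both groups share the factor (5r + 8).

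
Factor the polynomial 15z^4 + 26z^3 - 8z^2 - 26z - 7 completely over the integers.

(3z + 1)(5z + 7)(z + 1)(z - 1)

Testing divisors of the constant over divisors of the leading coefficient, z = -1/3 is a root, giving the factor (3z + 1) and quotient 5z^3 + 7z^2 - 5z - 7.
Next, z = 1 is a root, so (z - 1) is a factor; dividing leaves 5z^2 + 12z + 7.
The remaining quadratic factors as (z + 1)(5z + 7).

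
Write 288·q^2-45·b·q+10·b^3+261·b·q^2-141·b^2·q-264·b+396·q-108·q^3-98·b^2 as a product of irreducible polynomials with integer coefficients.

Group: 2·b·(5·b^2-63·b·q-49·b+36·q^2-96·q-132) - 3·q·(5·b^2-63·b·q-49·b+36·q^2-96·q-132); both groups contain (5·b^2-63·b·q-49·b+36·q^2-96·q-132), so (2·b-3·q) is a factor with cofactor 5·b^2-63·b·q-49·b+36·q^2-96·q-132.
The cofactor groups again: 5·b^2-63·b·q-49·b+36·q^2-96·q-132 = 5·b·(b-12·q-12) + (-3·q+11)·(b-12·q-12); both groups contain (b-12·q-12), giving (5·b-3·q+11)·(b-12·q-12).

(2·b-3·q)·(5·b-3·q+11)·(b-12·q-12)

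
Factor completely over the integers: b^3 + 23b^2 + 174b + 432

(b + 6)(b + 8)(b + 9)

By the rational root theorem, b = -8 is a root, so (b + 8) is a factor; dividing leaves b^2 + 15b + 54.
The remaining quadratic factors as (b + 6)(b + 9).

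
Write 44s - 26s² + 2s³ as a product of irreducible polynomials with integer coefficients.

2s(s - 11)(s - 2)

Pull out the common factor 2s, then factor the remaining trinomial.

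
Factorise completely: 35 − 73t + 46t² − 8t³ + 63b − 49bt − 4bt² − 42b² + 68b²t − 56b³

Group: 2b(−28b² + 20bt − 7b + 8t² − 38t + 35) + (−t + 1)(−28b² + 20bt − 7b + 8t² − 38t + 35); both groups contain (−28b² + 20bt − 7b + 8t² − 38t + 35), so (2b − t + 1) is a factor with cofactor −28b² + 20bt − 7b + 8t² − 38t + 35.
The cofactor groups again: −28b² + 20bt − 7b + 8t² − 38t + 35 = −4b(7b + 2t − 7) + (4t − 5)(7b + 2t − 7); both groups contain (7b + 2t − 7), giving −(4b − 4t + 5)(7b + 2t − 7).

−(2b − t + 1)(4b − 4t + 5)(7b + 2t − 7)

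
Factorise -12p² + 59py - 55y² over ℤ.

-(3p - 11y)(4p - 5y)

Group: -4p(3p - 11y) + 5y(3p - 11y); both groups contain (3p - 11y).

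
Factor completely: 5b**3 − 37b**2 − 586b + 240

(5b − 2)(b + 8)(b − 15)

Testing divisors of the constant over divisors of the leading coefficient, b = 15 is a root, so (b − 15) is a factor; dividing leaves 5b**2 + 38b − 16.
The remaining quadratic factors as (b + 8)(5b − 2).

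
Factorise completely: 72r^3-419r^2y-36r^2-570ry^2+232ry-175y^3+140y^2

(8r+5y-4)(9r+5y)(r-7y)

Group: r(72r^2+85ry-36r+25y^2-20y) - 7y(72r^2+85ry-36r+25y^2-20y); both groups contain (72r^2+85ry-36r+25y^2-20y), so (r-7y) is a factor with cofactor 72r^2+85ry-36r+25y^2-20y.
The cofactor groups again: 72r^2+85ry-36r+25y^2-20y = 8r(9r+5y) + (5y-4)(9r+5y); both groups contain (9r+5y), giving (8r+5y-4)(9r+5y).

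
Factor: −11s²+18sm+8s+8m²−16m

−(s−2m)(11s+4m−8)

Group: −11s(s−2m) + (−4m+8)(s−2m); both groups contain (s−2m).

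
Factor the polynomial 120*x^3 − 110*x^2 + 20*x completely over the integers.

10*x*(3*x − 2)*(4*x − 1)

Pull out the common factor 10*x, then factor the remaining trinomial.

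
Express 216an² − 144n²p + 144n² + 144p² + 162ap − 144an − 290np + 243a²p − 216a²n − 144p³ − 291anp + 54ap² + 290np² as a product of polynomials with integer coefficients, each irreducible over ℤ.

Group: 3a(−72an + 81ap + 72n² − 145np + 72p²) + (−2p + 2)(−72an + 81ap + 72n² − 145np + 72p²); both groups contain (−72an + 81ap + 72n² − 145np + 72p²), so (3a − 2p + 2) is a factor with cofactor −72an + 81ap + 72n² − 145np + 72p².
The cofactor groups again: −72an + 81ap + 72n² − 145np + 72p² = −9a(8n − 9p) + (9n − 8p)(8n − 9p); both groups contain (8n − 9p), giving −(9a − 9n + 8p)(8n − 9p).

−(3a − 2p + 2)(8n − 9p)(9a − 9n + 8p)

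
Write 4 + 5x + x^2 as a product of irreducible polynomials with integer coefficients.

(x + 1)(x + 4)

Two integers with product 4 and sum 5 are 1 and 4.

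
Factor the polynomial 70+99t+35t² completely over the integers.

(5t+7)(7t+10)

Need a pair with product 35·70 = 2450 and sum 99: that's 50 and 49.
Split the middle term: 35t²+50t + 49t+70 = 5t(7t+10) + 7(7t+10).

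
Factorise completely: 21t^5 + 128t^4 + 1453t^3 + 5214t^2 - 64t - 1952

(3t + 2)(7t - 4)(t + 4)(t^2 + 2t + 61)

By the rational root theorem, t = 4/7 is a root, giving the factor (7t - 4) and quotient 3t^4 + 20t^3 + 219t^2 + 870t + 488.
Next, t = -2/3 is a root, so (3t + 2) is a factor; dividing leaves t^3 + 6t^2 + 69t + 244.
Next, t = -4 is a root, giving the factor (t + 4) and quotient t^2 + 2t + 61.
The quadratic t^2 + 2t + 61 has discriminant -240 < 0 and is irreducible over ℤ.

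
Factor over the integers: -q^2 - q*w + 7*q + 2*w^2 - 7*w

Group: -q*(q - w) + (-2*w + 7)*(q - w); both groups contain (q - w).

-(q + 2*w - 7)*(q - w)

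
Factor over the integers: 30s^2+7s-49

Need a pair with product 30·(-49) = -1470 and sum 7: that's -35 and 42.
Split the middle term: 30s^2-35s + 42s-49 = 5s(6s-7) + 7(6s-7).

(5s+7)(6s-7)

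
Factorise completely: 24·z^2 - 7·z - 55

(3·z - 5)·(8·z + 11)

Need a pair with product 24·(-55) = -1320 and sum -7: that's -40 and 33.
Split the middle term: 24·z^2 - 40·z + 33·z - 55 = 8·z·(3·z - 5) + 11·(3·z - 5).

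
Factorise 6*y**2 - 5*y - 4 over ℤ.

Need a pair with product 6·(-4) = -24 and sum -5: that's 3 and -8.
Split the middle term: 6*y**2 + 3*y - 8*y - 4 = 3*y*(2*y + 1) - 4*(2*y + 1).

(2*y + 1)*(3*y - 4)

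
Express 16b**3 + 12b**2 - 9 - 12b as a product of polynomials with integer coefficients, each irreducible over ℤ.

(4b + 3)(4b**2 - 3)

Group as (16b**3 - 12b) + (12b**2 - 9) = 4b(4b**2 - 3) + 3(4b**2 - 3).
Both groups share the factor (4b**2 - 3).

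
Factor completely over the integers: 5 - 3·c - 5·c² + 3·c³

Among the possible rational roots, c = 5/3 is a root, so (3·c - 5) divides it; the quotient is c² - 1.
The remaining quadratic factors as (c - 1)(c + 1).

(3·c - 5)·(c + 1)·(c - 1)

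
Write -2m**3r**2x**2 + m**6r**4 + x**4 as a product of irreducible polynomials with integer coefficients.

Recognize a perfect-square trinomial with the parts m**3r**2 and x**2.

(m**3r**2 - x**2)**2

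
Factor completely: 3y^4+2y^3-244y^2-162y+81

Among the possible rational roots, y = 1/3 is a root, so (3y-1) is a factor; dividing leaves y^3+y^2-81y-81.
Next, y = -1 is a root, so (y+1) is a factor; dividing leaves y^2-81.
The remaining quadratic factors as (y-9)(y+9).

(3y-1)(y+1)(y+9)(y-9)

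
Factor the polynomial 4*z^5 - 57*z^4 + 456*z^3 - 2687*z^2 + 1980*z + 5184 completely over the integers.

(4*z - 9)*(z + 1)*(z - 9)*(z^2 - 4*z + 64)

Among the possible rational roots, z = 9/4 is a root, so (4*z - 9) is a factor; dividing leaves z^4 - 12*z^3 + 87*z^2 - 476*z - 576.
Continuing, z = 9 is a root, so (z - 9) divides it; the quotient is z^3 - 3*z^2 + 60*z + 64.
Then z = -1 is a root, giving the factor (z + 1) and quotient z^2 - 4*z + 64.
The quadratic z^2 - 4*z + 64 has discriminant -240 < 0 and is irreducible over ℤ.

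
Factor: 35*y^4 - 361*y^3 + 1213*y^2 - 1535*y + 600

(5*y - 8)*(7*y - 5)*(y - 3)*(y - 5)

Trying the rational-root candidates, y = 8/5 is a root, so (5*y - 8) is a factor; dividing leaves 7*y^3 - 61*y^2 + 145*y - 75.
Continuing, y = 3 is a root, so (y - 3) divides it; the quotient is 7*y^2 - 40*y + 25.
The remaining quadratic factors as (y - 5)(7*y - 5).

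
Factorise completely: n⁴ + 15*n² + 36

Substitute u = n² to get a quadratic in u, then factor.
n² + 3 is irreducible over ℤ (always positive, so no real roots).
n² + 12 is irreducible over ℤ (always positive, so no real roots).

(n² + 12)*(n² + 3)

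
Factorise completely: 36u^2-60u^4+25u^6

u^2(5u^2-6)^2

Pull out the common factor u^2, leaving 25u^4-60u^2+36.
Recognize a perfect-square trinomial with the parts 6 and 5u^2.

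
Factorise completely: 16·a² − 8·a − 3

(4·a + 1)·(4·a − 3)

Need a pair with product 16·(−3) = −48 and sum −8: that's 4 and −12.
Split the middle term: 16·a² + 4·a − 12·a − 3 = 4·a·(4·a + 1) − 3·(4·a + 1).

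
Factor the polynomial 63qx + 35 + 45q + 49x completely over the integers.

Group as (63qx + 45q) + (49x + 35) = 9q(7x + 5) + 7(7x + 5).
Both groups share the factor (7x + 5).

(7x + 5)(9q + 7)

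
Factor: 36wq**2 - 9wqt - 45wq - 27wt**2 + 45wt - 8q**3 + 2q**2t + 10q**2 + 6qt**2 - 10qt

(9w - 2q)(4q + 3t - 5)(q - t)

Group: 4q(9wq - 9wt - 2q**2 + 2qt) + (3t - 5)(9wq - 9wt - 2q**2 + 2qt); both groups contain (9wq - 9wt - 2q**2 + 2qt), so (4q + 3t - 5) is a factor with cofactor 9wq - 9wt - 2q**2 + 2qt.
The cofactor groups again: 9wq - 9wt - 2q**2 + 2qt = q(9w - 2q) - t(9w - 2q); both groups contain (9w - 2q), giving (q - t)(9w - 2q).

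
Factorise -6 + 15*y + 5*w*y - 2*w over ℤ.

(5*y - 2)*(w + 3)

Group as (5*w*y - 2*w) + (15*y - 6) = w*(5*y - 2) + 3*(5*y - 2).
Both groups share the factor (5*y - 2).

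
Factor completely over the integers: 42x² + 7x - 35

7(6x - 5)(x + 1)

Pull out the common factor 7, then factor the remaining trinomial.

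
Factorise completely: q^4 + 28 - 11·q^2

(q + 2)·(q - 2)·(q^2 - 7)

Substitute u = q^2 to get a quadratic in u, then factor.
q^2 - 7 is irreducible over ℤ (7 is not a perfect square).
q^2 - 4 is a difference of squares.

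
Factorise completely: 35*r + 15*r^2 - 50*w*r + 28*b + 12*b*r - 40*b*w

Group: -4*b*(10*w - 3*r - 7) - 5*r*(10*w - 3*r - 7); both groups contain (10*w - 3*r - 7).

-(10*w - 3*r - 7)*(4*b + 5*r)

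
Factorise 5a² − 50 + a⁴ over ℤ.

(a² + 10)(a² − 5)

Substitute u = a² to get a quadratic in u, then factor.
a² − 5 is irreducible over ℤ (5 is not a perfect square).
a² + 10 is irreducible over ℤ (always positive, so no real roots).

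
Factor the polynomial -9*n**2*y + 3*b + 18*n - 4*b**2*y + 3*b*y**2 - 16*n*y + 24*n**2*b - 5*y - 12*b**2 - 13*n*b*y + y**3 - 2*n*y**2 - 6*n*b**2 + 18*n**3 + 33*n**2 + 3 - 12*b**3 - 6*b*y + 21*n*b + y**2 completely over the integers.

Group: 3*n*(6*n**2 + 12*n*b - n*y + 9*n + 6*b**2 - b*y + 9*b - y**2 - 2*y + 3) + (-2*b - y + 1)*(6*n**2 + 12*n*b - n*y + 9*n + 6*b**2 - b*y + 9*b - y**2 - 2*y + 3); both groups contain (6*n**2 + 12*n*b - n*y + 9*n + 6*b**2 - b*y + 9*b - y**2 - 2*y + 3), so (3*n - 2*b - y + 1) is a factor with cofactor 6*n**2 + 12*n*b - n*y + 9*n + 6*b**2 - b*y + 9*b - y**2 - 2*y + 3.
The cofactor groups again: 6*n**2 + 12*n*b - n*y + 9*n + 6*b**2 - b*y + 9*b - y**2 - 2*y + 3 = 2*n*(3*n + 3*b + y + 3) + (2*b - y + 1)*(3*n + 3*b + y + 3); both groups contain (3*n + 3*b + y + 3), giving (2*n + 2*b - y + 1)*(3*n + 3*b + y + 3).

(3*n - 2*b - y + 1)*(2*n + 2*b - y + 1)*(3*n + 3*b + y + 3)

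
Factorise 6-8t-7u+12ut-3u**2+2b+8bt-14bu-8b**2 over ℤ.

Group: -2b(4b+u-4t+3) + (-3u+2)(4b+u-4t+3); both groups contain (4b+u-4t+3).

-(2b+3u-2)(4b+u-4t+3)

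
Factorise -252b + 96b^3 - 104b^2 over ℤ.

4b(4b - 9)(6b + 7)

Pull out the common factor 4b, then factor the remaining trinomial.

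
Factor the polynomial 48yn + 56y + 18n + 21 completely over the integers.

(6n + 7)(8y + 3)

Group as (48yn + 56y) + (18n + 21) = 8y(6n + 7) + 3(6n + 7).
Both groups share the factor (6n + 7).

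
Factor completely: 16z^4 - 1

(2z)⁴ − (1)⁴ = ((2z)² − (1)²)((2z)² + (1)²); the first factor splits again, the second (4z^2 + 1) is irreducible.

(2z + 1)(2z - 1)(4z^2 + 1)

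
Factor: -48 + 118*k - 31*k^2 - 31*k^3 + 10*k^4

(2*k - 1)*(5*k - 8)*(k + 2)*(k - 3)

By the rational root theorem, k = -2 is a root, so (k + 2) is a factor; dividing leaves 10*k^3 - 51*k^2 + 71*k - 24.
Then k = 1/2 is a root, giving the factor (2*k - 1) and quotient 5*k^2 - 23*k + 24.
The remaining quadratic factors as (k - 3)(5*k - 8).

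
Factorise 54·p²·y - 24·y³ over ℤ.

6·y·(3·p + 2·y)·(3·p - 2·y)

Every term has a factor of 6·y. Then 9·p² - 4·y² = (3·p)² − (2·y)².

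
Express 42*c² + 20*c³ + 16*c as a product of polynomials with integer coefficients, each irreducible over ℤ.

2*c*(2*c + 1)*(5*c + 8)

Pull out the common factor 2*c, then factor the remaining trinomial.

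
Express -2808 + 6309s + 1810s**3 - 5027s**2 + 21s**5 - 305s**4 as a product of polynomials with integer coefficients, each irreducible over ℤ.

Trying the rational-root candidates, s = 1 is a root, giving the factor (s - 1) and quotient 21s**4 - 284s**3 + 1526s**2 - 3501s + 2808.
Then s = 13/7 is a root, giving the factor (7s - 13) and quotient 3s**3 - 35s**2 + 153s - 216.
Then s = 8/3 is a root, giving the factor (3s - 8) and quotient s**2 - 9s + 27.
The quadratic s**2 - 9s + 27 has discriminant -27 < 0 and is irreducible over ℤ.

(3s - 8)(7s - 13)(s - 1)(s**2 - 9s + 27)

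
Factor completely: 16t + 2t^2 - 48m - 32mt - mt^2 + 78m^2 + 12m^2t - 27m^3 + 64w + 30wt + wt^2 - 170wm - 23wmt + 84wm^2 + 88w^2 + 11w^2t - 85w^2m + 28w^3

(4w - 3m + t)(7w - 9m + t + 8)(w - m + 2)

Group: 4w(7w^2 - 16wm + wt + 22w + 9m^2 - mt - 26m + 2t + 16) + (-3m + t)(7w^2 - 16wm + wt + 22w + 9m^2 - mt - 26m + 2t + 16); both groups contain (7w^2 - 16wm + wt + 22w + 9m^2 - mt - 26m + 2t + 16), so (4w - 3m + t) is a factor with cofactor 7w^2 - 16wm + wt + 22w + 9m^2 - mt - 26m + 2t + 16.
The cofactor groups again: 7w^2 - 16wm + wt + 22w + 9m^2 - mt - 26m + 2t + 16 = 7w(w - m + 2) + (-9m + t + 8)(w - m + 2); both groups contain (w - m + 2), giving (7w - 9m + t + 8)(w - m + 2).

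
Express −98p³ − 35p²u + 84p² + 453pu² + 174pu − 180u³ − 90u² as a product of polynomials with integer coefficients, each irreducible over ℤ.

Group: 7p(−14p² − 11pu + 12p + 60u² + 30u) − 3u(−14p² − 11pu + 12p + 60u² + 30u); both groups contain (−14p² − 11pu + 12p + 60u² + 30u), so (7p − 3u) is a factor with cofactor −14p² − 11pu + 12p + 60u² + 30u.
The cofactor groups again: −14p² − 11pu + 12p + 60u² + 30u = −7p(2p + 5u) + (12u + 6)(2p + 5u); both groups contain (2p + 5u), giving −(7p − 12u − 6)(2p + 5u).

−(2p + 5u)(7p − 12u − 6)(7p − 3u)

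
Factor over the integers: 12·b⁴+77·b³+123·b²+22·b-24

By the rational root theorem, b = -4 is a root, giving the factor (b+4) and quotient 12·b³+29·b²+7·b-6.
Continuing, b = -2 is a root, giving the factor (b+2) and quotient 12·b²+5·b-3.
The remaining quadratic factors as (4·b+3)(3·b-1).

(3·b-1)·(4·b+3)·(b+2)·(b+4)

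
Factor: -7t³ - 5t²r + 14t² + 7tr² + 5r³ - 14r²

-(t - r)(7t + 5r - 14)(t + r)

Group: t(-7t² - 12tr + 14t - 5r² + 14r) - r(-7t² - 12tr + 14t - 5r² + 14r); both groups contain (-7t² - 12tr + 14t - 5r² + 14r), so (t - r) is a factor with cofactor -7t² - 12tr + 14t - 5r² + 14r.
The cofactor groups again: -7t² - 12tr + 14t - 5r² + 14r = -t(7t + 5r - 14) - r(7t + 5r - 14); both groups contain (7t + 5r - 14), giving -(t + r)(7t + 5r - 14).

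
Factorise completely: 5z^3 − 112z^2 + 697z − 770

(5z − 7)(z − 10)(z − 11)

Testing divisors of the constant over divisors of the leading coefficient, z = 10 is a root, giving the factor (z − 10) and quotient 5z^2 − 62z + 77.
The remaining quadratic factors as (5z − 7)(z − 11).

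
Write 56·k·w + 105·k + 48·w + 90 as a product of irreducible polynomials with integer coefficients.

Group as (56·k·w + 105·k) + (48·w + 90) = 7·k·(8·w + 15) + 6·(8·w + 15).
Both groups share the factor (8·w + 15).

(7·k + 6)·(8·w + 15)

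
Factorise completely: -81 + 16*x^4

(2*x + 3)*(2*x - 3)*(4*x^2 + 9)

Difference of squares twice: with A = 2*x and B = 3, A⁴ − B⁴ = (A² − B²)(A² + B²), and A² − B² factors again.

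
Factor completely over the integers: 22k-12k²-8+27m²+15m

Group: 3m(9m-6k+8) + (2k-1)(9m-6k+8); both groups contain (9m-6k+8).

(9m-6k+8)(3m+2k-1)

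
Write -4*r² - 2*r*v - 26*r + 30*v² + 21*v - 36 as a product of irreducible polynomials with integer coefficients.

Group: -2*r*(2*r + 6*v + 9) + (5*v - 4)*(2*r + 6*v + 9); both groups contain (2*r + 6*v + 9).

-(2*r + 6*v + 9)*(2*r - 5*v + 4)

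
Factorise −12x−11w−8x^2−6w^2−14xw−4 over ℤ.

−(2x+2w+1)(4x+3w+4)

Group: −2x(4x+3w+4) + (−2w−1)(4x+3w+4); both groups contain (4x+3w+4).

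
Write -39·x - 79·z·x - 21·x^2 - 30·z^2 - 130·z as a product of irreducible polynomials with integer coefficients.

Group: -3·z·(10·z + 3·x) + (-7·x - 13)·(10·z + 3·x); both groups contain (10·z + 3·x).

-(10·z + 3·x)·(3·z + 7·x + 13)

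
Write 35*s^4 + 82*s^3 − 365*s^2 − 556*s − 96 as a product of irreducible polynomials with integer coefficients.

Testing divisors of the constant over divisors of the leading coefficient, s = −1/5 is a root, giving the factor (5*s + 1) and quotient 7*s^3 + 15*s^2 − 76*s − 96.
Then s = 3 is a root, so (s − 3) is a factor; dividing leaves 7*s^2 + 36*s + 32.
The remaining quadratic factors as (s + 4)(7*s + 8).

(5*s + 1)*(7*s + 8)*(s + 4)*(s − 3)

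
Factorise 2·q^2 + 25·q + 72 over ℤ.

(2·q + 9)·(q + 8)

Need a pair with product 2·72 = 144 and sum 25: that's 16 and 9.
Split the middle term: 2·q^2 + 16·q + 9·q + 72 = 2·q·(q + 8) + 9·(q + 8).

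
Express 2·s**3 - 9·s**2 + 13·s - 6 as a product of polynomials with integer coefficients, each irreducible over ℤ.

Trying the rational-root candidates, s = 1 is a root, so (s - 1) divides it; the quotient is 2·s**2 - 7·s + 6.
The remaining quadratic factors as (s - 2)(2·s - 3).

(2·s - 3)·(s - 1)·(s - 2)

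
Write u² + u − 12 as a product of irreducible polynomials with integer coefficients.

Two integers with product −12 and sum 1 are 4 and −3.

(u + 4)*(u − 3)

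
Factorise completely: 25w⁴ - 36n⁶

-(6n³ + 5w²)(6n³ - 5w²)

Recognize a difference of squares with the parts 5w² and 6n³.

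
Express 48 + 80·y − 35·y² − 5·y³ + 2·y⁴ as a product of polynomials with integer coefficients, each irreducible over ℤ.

Testing divisors of the constant over divisors of the leading coefficient, y = 3 is a root, so (y − 3) divides it; the quotient is 2·y³ + y² − 32·y − 16.
Continuing, y = 4 is a root, so (y − 4) is a factor; dividing leaves 2·y² + 9·y + 4.
The remaining quadratic factors as (y + 4)(2·y + 1).

(2·y + 1)·(y + 4)·(y − 3)·(y − 4)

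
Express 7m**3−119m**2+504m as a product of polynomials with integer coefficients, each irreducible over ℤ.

Pull out the common factor 7m, then factor the remaining trinomial.

7m(m−8)(m−9)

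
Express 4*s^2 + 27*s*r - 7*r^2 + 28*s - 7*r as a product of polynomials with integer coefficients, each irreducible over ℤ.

(4*s - r)*(s + 7*r + 7)

Group: 4*s*(s + 7*r + 7) - r*(s + 7*r + 7); both groups contain (s + 7*r + 7).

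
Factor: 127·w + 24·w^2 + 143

Need a pair with product 24·143 = 3432 and sum 127: that's 88 and 39.
Split the middle term: 24·w^2 + 88·w + 39·w + 143 = 8·w·(3·w + 11) + 13·(3·w + 11).

(3·w + 11)·(8·w + 13)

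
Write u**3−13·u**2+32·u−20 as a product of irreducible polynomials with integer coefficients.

Trying the rational-root candidates, u = 1 is a root, giving the factor (u−1) and quotient u**2−12·u+20.
The remaining quadratic factors as (u−10)(u−2).

(u−1)·(u−10)·(u−2)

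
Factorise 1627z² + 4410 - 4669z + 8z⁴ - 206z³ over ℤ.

Among the possible rational roots, z = 9/4 is a root, so (4z - 9) is a factor; dividing leaves 2z³ - 47z² + 301z - 490.
Next, z = 14 is a root, giving the factor (z - 14) and quotient 2z² - 19z + 35.
The remaining quadratic factors as (z - 7)(2z - 5).

(2z - 5)(4z - 9)(z - 14)(z - 7)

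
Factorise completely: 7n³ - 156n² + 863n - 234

(7n - 2)(n - 13)(n - 9)

By the rational root theorem, n = 13 is a root, so (n - 13) is a factor; dividing leaves 7n² - 65n + 18.
The remaining quadratic factors as (n - 9)(7n - 2).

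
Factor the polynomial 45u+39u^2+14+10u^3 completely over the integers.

(2u+1)(5u+7)(u+2)

Among the possible rational roots, u = −2 is a root, so (u+2) divides it; the quotient is 10u^2+19u+7.
The remaining quadratic factors as (2u+1)(5u+7).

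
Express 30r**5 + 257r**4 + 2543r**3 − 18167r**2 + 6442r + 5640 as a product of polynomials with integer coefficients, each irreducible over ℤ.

Trying the rational-root candidates, r = −2/5 is a root, giving the factor (5r + 2) and quotient 6r**4 + 49r**3 + 489r**2 − 3829r + 2820.
Next, r = 5/6 is a root, so (6r − 5) divides it; the quotient is r**3 + 9r**2 + 89r − 564.
Continuing, r = 4 is a root, so (r − 4) is a factor; dividing leaves r**2 + 13r + 141.
The quadratic r**2 + 13r + 141 has discriminant −395 < 0 and is irreducible over ℤ.

(5r + 2)(6r − 5)(r − 4)(r**2 + 13r + 141)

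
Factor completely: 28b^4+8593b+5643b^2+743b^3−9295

Trying the rational-root candidates, b = 5/7 is a root, giving the factor (7b−5) and quotient 4b^3+109b^2+884b+1859.
Continuing, b = −11 is a root, so (b+11) is a factor; dividing leaves 4b^2+65b+169.
The remaining quadratic factors as (4b+13)(b+13).

(4b+13)(7b−5)(b+11)(b+13)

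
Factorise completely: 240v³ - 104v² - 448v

Pull out the common factor 8v, then factor the remaining trinomial.

8v(5v - 8)(6v + 7)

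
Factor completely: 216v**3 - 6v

Pull out the common factor 6v; 36v**2 - 1 is a difference of squares.

6v(6v + 1)(6v - 1)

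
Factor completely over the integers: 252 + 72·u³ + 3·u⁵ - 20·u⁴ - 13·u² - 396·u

Among the possible rational roots, u = 3 is a root, giving the factor (u - 3) and quotient 3·u⁴ - 11·u³ + 39·u² + 104·u - 84.
Then u = 2/3 is a root, so (3·u - 2) is a factor; dividing leaves u³ - 3·u² + 11·u + 42.
Continuing, u = -2 is a root, giving the factor (u + 2) and quotient u² - 5·u + 21.
The quadratic u² - 5·u + 21 has discriminant -59 < 0 and is irreducible over ℤ.

(3·u - 2)·(u + 2)·(u - 3)·(u² - 5·u + 21)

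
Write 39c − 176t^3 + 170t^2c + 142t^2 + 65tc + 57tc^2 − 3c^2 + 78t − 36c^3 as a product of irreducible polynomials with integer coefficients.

Group: 11t(−16t^2 − 2tc − 6t + 3c^2 − 3c) + (−12c − 13)(−16t^2 − 2tc − 6t + 3c^2 − 3c); both groups contain (−16t^2 − 2tc − 6t + 3c^2 − 3c), so (11t − 12c − 13) is a factor with cofactor −16t^2 − 2tc − 6t + 3c^2 − 3c.
The cofactor groups again: −16t^2 − 2tc − 6t + 3c^2 − 3c = −2t(8t − 3c + 3) − c(8t − 3c + 3); both groups contain (8t − 3c + 3), giving −(2t + c)(8t − 3c + 3).

−(11t − 12c − 13)(8t − 3c + 3)(2t + c)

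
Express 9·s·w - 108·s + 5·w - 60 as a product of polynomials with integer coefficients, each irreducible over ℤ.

Group as (9·s·w - 108·s) + (5·w - 60) = 9·s·(w - 12) + 5·(w - 12).
Both groups share the factor (w - 12).

(9·s + 5)·(w - 12)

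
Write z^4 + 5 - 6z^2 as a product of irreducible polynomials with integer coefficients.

Substitute u = z^2 to get a quadratic in u, then factor.
z^2 - 5 is irreducible over ℤ (5 is not a perfect square).
z^2 - 1 is a difference of squares.

(z + 1)(z - 1)(z^2 - 5)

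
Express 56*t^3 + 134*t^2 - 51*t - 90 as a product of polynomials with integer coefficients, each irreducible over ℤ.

(2*t + 5)*(4*t + 3)*(7*t - 6)

Trying the rational-root candidates, t = -5/2 is a root, so (2*t + 5) is a factor; dividing leaves 28*t^2 - 3*t - 18.
The remaining quadratic factors as (7*t - 6)(4*t + 3).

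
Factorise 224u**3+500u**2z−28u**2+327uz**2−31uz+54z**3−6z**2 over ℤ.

(4u+z)(7u+6z)(8u+9z−1)

Group: 4u(56u**2+111uz−7u+54z**2−6z) + z(56u**2+111uz−7u+54z**2−6z); both groups contain (56u**2+111uz−7u+54z**2−6z), so (4u+z) is a factor with cofactor 56u**2+111uz−7u+54z**2−6z.
The cofactor groups again: 56u**2+111uz−7u+54z**2−6z = 7u(8u+9z−1) + 6z(8u+9z−1); both groups contain (8u+9z−1), giving (7u+6z)(8u+9z−1).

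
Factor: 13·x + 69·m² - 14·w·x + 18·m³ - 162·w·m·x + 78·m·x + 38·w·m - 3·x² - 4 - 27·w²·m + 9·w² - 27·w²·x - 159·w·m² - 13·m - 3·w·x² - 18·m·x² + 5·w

Group: 9·w·(-3·w·m - 3·w·x + w - 18·m² - 18·m·x + 3·m - 3·x + 1) + (-m + x - 4)·(-3·w·m - 3·w·x + w - 18·m² - 18·m·x + 3·m - 3·x + 1); both groups contain (-3·w·m - 3·w·x + w - 18·m² - 18·m·x + 3·m - 3·x + 1), so (9·w - m + x - 4) is a factor with cofactor -3·w·m - 3·w·x + w - 18·m² - 18·m·x + 3·m - 3·x + 1.
The cofactor groups again: -3·w·m - 3·w·x + w - 18·m² - 18·m·x + 3·m - 3·x + 1 = -w·(3·m + 3·x - 1) + (-6·m - 1)·(3·m + 3·x - 1); both groups contain (3·m + 3·x - 1), giving -(w + 6·m + 1)·(3·m + 3·x - 1).

-(9·w - m + x - 4)·(3·m + 3·x - 1)·(w + 6·m + 1)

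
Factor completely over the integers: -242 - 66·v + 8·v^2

2·(4·v + 11)·(v - 11)

Pull out the common factor 2, then factor the remaining trinomial.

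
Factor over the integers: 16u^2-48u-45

(4u+3)(4u-15)

Need a pair with product 16·(-45) = -720 and sum -48: that's 12 and -60.
Split the middle term: 16u^2+12u - 60u-45 = 4u(4u+3) - 15(4u+3).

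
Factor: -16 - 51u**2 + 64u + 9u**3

Testing divisors of the constant over divisors of the leading coefficient, u = 4 is a root, so (u - 4) divides it; the quotient is 9u**2 - 15u + 4.
The remaining quadratic factors as (3u - 1)(3u - 4).

(3u - 1)(3u - 4)(u - 4)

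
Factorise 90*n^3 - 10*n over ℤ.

10*n*(3*n + 1)*(3*n - 1)

Every term has a factor of 10*n. Then 9*n^2 - 1 = (3*n)² − (1)².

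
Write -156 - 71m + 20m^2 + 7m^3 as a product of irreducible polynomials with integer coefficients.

(7m + 13)(m + 4)(m - 3)

Trying the rational-root candidates, m = 3 is a root, giving the factor (m - 3) and quotient 7m^2 + 41m + 52.
The remaining quadratic factors as (m + 4)(7m + 13).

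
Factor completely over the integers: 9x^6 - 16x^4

x^4(3x + 4)(3x - 4)

Every term has a factor of x^4; factoring it out leaves 9x^2 - 16.
Recognize a difference of squares with the parts 3x and 4.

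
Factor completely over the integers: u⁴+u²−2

Substitute w = u² to get a quadratic in w, then factor.
u²+2 is irreducible over ℤ (always positive, so no real roots).
u²−1 is a difference of squares.

(u+1)·(u−1)·(u²+2)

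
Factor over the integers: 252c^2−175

Every term has a factor of 7. Then 36c^2−25 = (6c)² − (5)².

7(6c+5)(6c−5)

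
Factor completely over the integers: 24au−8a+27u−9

Group as (24au−8a) + (27u−9) = 8a(3u−1) + 9(3u−1).
Both groups share the factor (3u−1).

(3u−1)(8a+9)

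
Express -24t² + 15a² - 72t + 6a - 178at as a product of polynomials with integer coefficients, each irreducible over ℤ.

(15a + 2t + 6)(a - 12t)

Group: a(15a + 2t + 6) - 12t(15a + 2t + 6); both groups contain (15a + 2t + 6).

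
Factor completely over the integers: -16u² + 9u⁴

Factor out u² first: what remains is 9u² - 16.
Recognize a difference of squares with the parts 3u and 4.

u²(3u + 4)(3u - 4)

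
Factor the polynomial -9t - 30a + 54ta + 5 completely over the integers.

(6a - 1)(9t - 5)

Group as (54ta - 9t) + (-30a + 5) = 9t(6a - 1) - 5(6a - 1).
Both groups share the factor (6a - 1).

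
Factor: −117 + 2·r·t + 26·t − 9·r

Group as (2·r·t − 9·r) + (26·t − 117) = r·(2·t − 9) + 13·(2·t − 9).
Both groups share the factor (2·t − 9).

(2·t − 9)·(r + 13)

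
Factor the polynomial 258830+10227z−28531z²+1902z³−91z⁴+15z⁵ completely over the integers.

(3z−11)(5z+13)(z−10)(z²+5z+181)

By the rational root theorem, z = 11/3 is a root, so (3z−11) divides it; the quotient is 5z⁴−12z³+590z²−7347z−23530.
Then z = −13/5 is a root, giving the factor (5z+13) and quotient z³−5z²+131z−1810.
Next, z = 10 is a root, so (z−10) divides it; the quotient is z²+5z+181.
The quadratic z²+5z+181 has discriminant −699 < 0 and is irreducible over ℤ.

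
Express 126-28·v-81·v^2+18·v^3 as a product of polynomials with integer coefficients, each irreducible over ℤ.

Group as (18·v^3-28·v) + (-81·v^2+126) = 2·v·(9·v^2-14) - 9·(9·v^2-14).
Both groups share the factor (9·v^2-14).

(2·v-9)·(9·v^2-14)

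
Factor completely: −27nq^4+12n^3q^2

3nq^2(2n+3q)(2n−3q)

Every term has a factor of 3nq^2. Then 4n^2−9q^2 = (2n)² − (3q)².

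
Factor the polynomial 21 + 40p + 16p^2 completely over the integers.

Need a pair with product 16·21 = 336 and sum 40: that's 28 and 12.
Split the middle term: 16p^2 + 28p + 12p + 21 = 4p(4p + 7) + 3(4p + 7).

(4p + 3)(4p + 7)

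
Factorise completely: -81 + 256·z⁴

(4·z)⁴ − (3)⁴ = ((4·z)² − (3)²)((4·z)² + (3)²); the first factor splits again, the second (16·z² + 9) is irreducible.

(4·z + 3)·(4·z - 3)·(16·z² + 9)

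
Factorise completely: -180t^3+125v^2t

Pull out the common factor 5t; 25v^2-36t^2 is a difference of squares.

5t(5v-6t)(5v+6t)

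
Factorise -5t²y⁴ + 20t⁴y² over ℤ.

Pull out the common factor 5t²y²; 4t² - y² is a difference of squares.

5t²y²(2t + y)(2t - y)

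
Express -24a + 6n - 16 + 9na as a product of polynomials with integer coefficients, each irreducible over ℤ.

(3a + 2)(3n - 8)

Group as (9na + 6n) + (-24a - 16) = 3n(3a + 2) - 8(3a + 2).
Both groups share the factor (3a + 2).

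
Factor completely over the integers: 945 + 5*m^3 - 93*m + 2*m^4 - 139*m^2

Testing divisors of the constant over divisors of the leading coefficient, m = 5/2 is a root, so (2*m - 5) divides it; the quotient is m^3 + 5*m^2 - 57*m - 189.
Then m = 7 is a root, giving the factor (m - 7) and quotient m^2 + 12*m + 27.
The remaining quadratic factors as (m + 3)(m + 9).

(2*m - 5)*(m + 3)*(m + 9)*(m - 7)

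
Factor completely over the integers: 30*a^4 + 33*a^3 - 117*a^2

Pull out the common factor 3*a^2, then factor the remaining trinomial.

3*a^2*(2*a - 3)*(5*a + 13)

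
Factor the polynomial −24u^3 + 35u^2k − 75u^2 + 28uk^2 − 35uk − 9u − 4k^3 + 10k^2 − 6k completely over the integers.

−(u − 2k + 3)(8u − k + 1)(3u + 2k)

Group: u(−24u^2 − 13uk − 3u + 2k^2 − 2k) + (−2k + 3)(−24u^2 − 13uk − 3u + 2k^2 − 2k); both groups contain (−24u^2 − 13uk − 3u + 2k^2 − 2k), so (u − 2k + 3) is a factor with cofactor −24u^2 − 13uk − 3u + 2k^2 − 2k.
The cofactor groups again: −24u^2 − 13uk − 3u + 2k^2 − 2k = −3u(8u − k + 1) − 2k(8u − k + 1); both groups contain (8u − k + 1), giving −(3u + 2k)(8u − k + 1).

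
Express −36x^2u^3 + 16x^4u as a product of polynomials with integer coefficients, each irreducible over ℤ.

Factor out 4x^2u, leaving 4x^2 − 9u^2, which is a difference of two squares.

4ux^2(2x − 3u)(2x + 3u)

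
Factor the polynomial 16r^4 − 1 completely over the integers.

Write as (4r^2)² − (1)², then factor 4r^2 − 1 once more.

(2r + 1)(2r − 1)(4r^2 + 1)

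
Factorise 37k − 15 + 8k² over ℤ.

Need a pair with product 8·(−15) = −120 and sum 37: that's −3 and 40.
Split the middle term: 8k² − 3k + 40k − 15 = k(8k − 3) + 5(8k − 3).

(8k − 3)(k + 5)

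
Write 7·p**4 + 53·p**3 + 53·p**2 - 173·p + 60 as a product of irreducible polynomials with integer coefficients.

(7·p - 3)·(p + 4)·(p + 5)·(p - 1)

Among the possible rational roots, p = -4 is a root, giving the factor (p + 4) and quotient 7·p**3 + 25·p**2 - 47·p + 15.
Then p = 3/7 is a root, giving the factor (7·p - 3) and quotient p**2 + 4·p - 5.
The remaining quadratic factors as (p + 5)(p - 1).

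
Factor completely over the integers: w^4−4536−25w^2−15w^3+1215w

Testing divisors of the constant over divisors of the leading coefficient, w = −9 is a root, so (w+9) is a factor; dividing leaves w^3−24w^2+191w−504.
Continuing, w = 7 is a root, so (w−7) divides it; the quotient is w^2−17w+72.
The remaining quadratic factors as (w−9)(w−8).

(w+9)(w−7)(w−8)(w−9)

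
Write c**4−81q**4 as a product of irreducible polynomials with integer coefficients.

(c)⁴ − (3q)⁴ = ((c)² − (3q)²)((c)² + (3q)²); the first factor splits again, the second (c**2+9q**2) is irreducible.

(c+3q)(c−3q)(c**2+9q**2)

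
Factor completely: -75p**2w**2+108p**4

3p**2(6p+5w)(6p-5w)

Pull out the common factor 3p**2; 36p**2-25w**2 is a difference of squares.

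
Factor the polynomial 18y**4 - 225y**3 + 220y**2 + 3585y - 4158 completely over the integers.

Among the possible rational roots, y = 7/6 is a root, so (6y - 7) divides it; the quotient is 3y**3 - 34y**2 - 3y + 594.
Then y = 9 is a root, so (y - 9) divides it; the quotient is 3y**2 - 7y - 66.
The remaining quadratic factors as (y - 6)(3y + 11).

(3y + 11)(6y - 7)(y - 6)(y - 9)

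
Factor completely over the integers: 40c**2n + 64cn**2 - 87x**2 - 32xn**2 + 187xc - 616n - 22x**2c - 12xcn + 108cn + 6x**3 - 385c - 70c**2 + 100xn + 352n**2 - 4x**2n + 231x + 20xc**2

Group: 3x(2x**2 - 4xc + 4xn - 29x - 8cn + 14c - 44n + 77) + (-5c - 8n)(2x**2 - 4xc + 4xn - 29x - 8cn + 14c - 44n + 77); both groups contain (2x**2 - 4xc + 4xn - 29x - 8cn + 14c - 44n + 77), so (3x - 5c - 8n) is a factor with cofactor 2x**2 - 4xc + 4xn - 29x - 8cn + 14c - 44n + 77.
The cofactor groups again: 2x**2 - 4xc + 4xn - 29x - 8cn + 14c - 44n + 77 = x(2x + 4n - 7) + (-2c - 11)(2x + 4n - 7); both groups contain (2x + 4n - 7), giving (x - 2c - 11)(2x + 4n - 7).

(x - 2c - 11)(3x - 5c - 8n)(2x + 4n - 7)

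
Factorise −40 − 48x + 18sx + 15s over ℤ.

Group as (18sx + 15s) + (−48x − 40) = 3s(6x + 5) − 8(6x + 5).
Both groups share the factor (6x + 5).

(3s − 8)(6x + 5)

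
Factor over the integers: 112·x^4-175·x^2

Factor out 7·x^2, leaving 16·x^2-25, which is a difference of two squares.

7·x^2·(4·x+5)·(4·x-5)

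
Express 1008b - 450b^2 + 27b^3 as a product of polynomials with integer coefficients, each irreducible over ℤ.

Pull out the common factor 9b, then factor the remaining trinomial.

9b(3b - 8)(b - 14)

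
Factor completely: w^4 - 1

(w + 1)*(w - 1)*(w^2 + 1)

(w)⁴ − (1)⁴ = ((w)² − (1)²)((w)² + (1)²); the first factor splits again, the second (w^2 + 1) is irreducible.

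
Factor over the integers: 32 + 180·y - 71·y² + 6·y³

(6·y + 1)·(y - 4)·(y - 8)

Trying the rational-root candidates, y = -1/6 is a root, so (6·y + 1) divides it; the quotient is y² - 12·y + 32.
The remaining quadratic factors as (y - 4)(y - 8).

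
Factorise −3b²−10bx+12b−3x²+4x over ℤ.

−(3b+x)(b+3x−4)

Group: −3b(b+3x−4) − x(b+3x−4); both groups contain (b+3x−4).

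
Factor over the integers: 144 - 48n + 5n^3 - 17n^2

(5n - 12)(n + 3)(n - 4)

By the rational root theorem, n = -3 is a root, giving the factor (n + 3) and quotient 5n^2 - 32n + 48.
The remaining quadratic factors as (n - 4)(5n - 12).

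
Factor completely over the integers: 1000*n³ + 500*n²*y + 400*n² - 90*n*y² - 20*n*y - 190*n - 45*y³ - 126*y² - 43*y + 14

(10*n + 3*y + 7)*(10*n + 5*y - 1)*(10*n - 3*y - 2)

Group: 10*n*(100*n² + 50*n - 9*y² - 27*y - 14) + (5*y - 1)*(100*n² + 50*n - 9*y² - 27*y - 14); both groups contain (100*n² + 50*n - 9*y² - 27*y - 14), so (10*n + 5*y - 1) is a factor with cofactor 100*n² + 50*n - 9*y² - 27*y - 14.
The cofactor groups again: 100*n² + 50*n - 9*y² - 27*y - 14 = 10*n*(10*n + 3*y + 7) + (-3*y - 2)*(10*n + 3*y + 7); both groups contain (10*n + 3*y + 7), giving (10*n - 3*y - 2)*(10*n + 3*y + 7).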